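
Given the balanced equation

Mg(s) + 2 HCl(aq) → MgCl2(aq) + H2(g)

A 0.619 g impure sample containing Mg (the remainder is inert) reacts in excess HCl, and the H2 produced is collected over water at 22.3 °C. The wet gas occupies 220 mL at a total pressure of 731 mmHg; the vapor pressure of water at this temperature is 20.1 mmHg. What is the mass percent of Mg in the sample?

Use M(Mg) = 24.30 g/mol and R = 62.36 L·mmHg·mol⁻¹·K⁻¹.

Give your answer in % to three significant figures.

33.3 %

P(H2) = 731 − 20.1 = 710.9 mmHg
n(H2) = PV/RT = (710.9 × 0.2200) / (62.36 × 295.45) = 0.008489 mol
n(Mg) = (1/1) × 0.008489 = 0.008489 mol
m(Mg) = 0.008489 × 24.30 = 0.2063 g
%Mg = 0.2063 / 0.619 × 100 = 33.33%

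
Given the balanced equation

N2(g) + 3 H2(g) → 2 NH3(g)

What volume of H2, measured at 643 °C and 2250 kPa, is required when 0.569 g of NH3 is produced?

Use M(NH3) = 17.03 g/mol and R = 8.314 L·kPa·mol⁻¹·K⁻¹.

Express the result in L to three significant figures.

0.170 L

n(NH3) = 0.5690 / 17.03 = 0.03341 mol
n(H2) = (3/2) × 0.03341 = 0.05012 mol
V = nRT/P = 0.05012 × 8.314 × 916.15 / 2250 = 0.1697 L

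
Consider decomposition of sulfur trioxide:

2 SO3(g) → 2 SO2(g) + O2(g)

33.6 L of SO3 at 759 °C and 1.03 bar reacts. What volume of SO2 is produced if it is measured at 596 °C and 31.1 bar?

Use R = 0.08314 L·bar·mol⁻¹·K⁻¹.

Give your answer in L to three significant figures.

0.937 L

n(SO3) = PV/RT = (1.03 × 33.6) / (0.08314 × 1032.15) = 0.4033 mol
n(SO2) = (2/2) × 0.4033 = 0.4033 mol
V = nRT/P = 0.4033 × 0.08314 × 869.15 / 31.1 = 0.9371 L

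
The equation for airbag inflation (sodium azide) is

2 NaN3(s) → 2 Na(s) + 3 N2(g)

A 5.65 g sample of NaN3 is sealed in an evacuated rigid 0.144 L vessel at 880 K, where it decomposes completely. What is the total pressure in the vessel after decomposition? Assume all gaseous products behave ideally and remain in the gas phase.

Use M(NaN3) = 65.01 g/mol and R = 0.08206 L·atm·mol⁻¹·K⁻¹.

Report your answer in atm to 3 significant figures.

65.4 atm

n(NaN3) = 5.65 / 65.01 = 0.08691 mol
n(gas produced) = (3/2) × 0.08691 = 0.1304 mol
P = nRT/V = 0.1304 × 0.08206 × 880 / 0.144 = 65.39 atm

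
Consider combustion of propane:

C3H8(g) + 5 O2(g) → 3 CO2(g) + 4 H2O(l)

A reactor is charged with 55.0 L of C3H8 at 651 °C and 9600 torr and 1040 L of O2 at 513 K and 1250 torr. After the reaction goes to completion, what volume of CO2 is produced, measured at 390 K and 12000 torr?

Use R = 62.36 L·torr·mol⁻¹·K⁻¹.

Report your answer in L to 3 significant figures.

49.4 L

n(C3H8) = PV/RT = (9600 × 55.0) / (62.36 × 924.15) = 9.162 mol
n(O2) = PV/RT = (1250 × 1040) / (62.36 × 513) = 40.64 mol
For 9.162 mol C3H8, stoichiometry requires (5/1) × 9.162 = 45.81 mol O2; 40.64 mol is available, so O2 is limiting.
n(CO2) = (3/5) × 40.64 = 24.38 mol
V(CO2) = nRT/P = 24.38 × 62.36 × 390 / 12000 = 49.41 L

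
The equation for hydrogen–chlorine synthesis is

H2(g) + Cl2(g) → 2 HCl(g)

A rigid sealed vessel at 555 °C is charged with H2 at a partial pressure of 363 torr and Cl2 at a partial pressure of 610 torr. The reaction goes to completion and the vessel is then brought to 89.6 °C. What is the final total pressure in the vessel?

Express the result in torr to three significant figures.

426 torr

With V and T fixed, P_i ∝ n_i, so the mole ratios apply directly to partial pressures at 555 °C.
P(Cl2) required for 363 torr of H2 = (1/1) × 363 = 363.0 torr; available 610 torr, so H2 is limiting.
P(Cl2) remaining = 610 − (1/1) × 363 = 247.0 torr
P(gaseous products) = (2)/1 × 363 = 726.0 torr
P_total at 555 °C = 247.0 + 726.0 = 973.0 torr
Scaling to 89.6 °C: P = 973.0 × 362.75/828.15 = 426.2 torr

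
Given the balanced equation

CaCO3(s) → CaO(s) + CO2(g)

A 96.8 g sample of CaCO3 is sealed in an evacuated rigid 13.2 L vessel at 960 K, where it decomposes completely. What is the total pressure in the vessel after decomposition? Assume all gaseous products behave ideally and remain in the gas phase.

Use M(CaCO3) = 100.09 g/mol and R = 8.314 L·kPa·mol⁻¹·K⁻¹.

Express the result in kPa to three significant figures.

585 kPa

n(CaCO3) = 96.8 / 100.09 = 0.9671 mol
n(gas produced) = (1/1) × 0.9671 = 0.9671 mol
P = nRT/V = 0.9671 × 8.314 × 960 / 13.2 = 584.8 kPa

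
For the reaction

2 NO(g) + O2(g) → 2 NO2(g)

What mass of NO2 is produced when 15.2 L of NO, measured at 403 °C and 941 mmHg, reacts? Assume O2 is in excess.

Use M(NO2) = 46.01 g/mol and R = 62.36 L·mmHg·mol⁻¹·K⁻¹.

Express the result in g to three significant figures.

15.6 g

n(NO) = PV/RT = (941 × 15.2) / (62.36 × 676.15) = 0.3392 mol
n(NO2) = (2/2) × 0.3392 = 0.3392 mol
m(NO2) = 0.3392 × 46.01 = 15.61 g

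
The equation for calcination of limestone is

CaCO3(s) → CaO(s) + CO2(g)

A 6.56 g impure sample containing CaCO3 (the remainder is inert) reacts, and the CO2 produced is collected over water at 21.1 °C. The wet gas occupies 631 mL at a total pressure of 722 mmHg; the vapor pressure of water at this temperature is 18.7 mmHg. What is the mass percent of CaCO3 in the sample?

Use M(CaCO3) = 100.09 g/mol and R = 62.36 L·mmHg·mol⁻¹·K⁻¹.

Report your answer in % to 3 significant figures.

36.9 %

P(CO2) = 722 − 18.7 = 703.3 mmHg
n(CO2) = PV/RT = (703.3 × 0.6310) / (62.36 × 294.25) = 0.02419 mol
n(CaCO3) = (1/1) × 0.02419 = 0.02419 mol
m(CaCO3) = 0.02419 × 100.09 = 2.421 g
%CaCO3 = 2.421 / 6.56 × 100 = 36.91%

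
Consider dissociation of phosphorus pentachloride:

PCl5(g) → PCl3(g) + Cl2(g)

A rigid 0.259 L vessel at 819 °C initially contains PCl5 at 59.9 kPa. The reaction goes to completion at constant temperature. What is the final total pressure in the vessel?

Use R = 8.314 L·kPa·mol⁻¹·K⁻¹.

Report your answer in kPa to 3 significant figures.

At constant T and V, P ∝ n(gas): 1 mol gas → 2 mol gas.
P_final = (2/1) × 59.9 = 119.8 kPa

120 kPa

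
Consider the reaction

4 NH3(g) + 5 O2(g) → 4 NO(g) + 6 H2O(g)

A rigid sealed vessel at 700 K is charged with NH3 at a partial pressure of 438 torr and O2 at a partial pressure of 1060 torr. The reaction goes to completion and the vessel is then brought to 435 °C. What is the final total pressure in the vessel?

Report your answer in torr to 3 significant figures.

At constant V, partial pressures at 700 K are proportional to moles, so apply stoichiometry directly to pressures.
P(O2) required for 438 torr of NH3 = (5/4) × 438 = 547.5 torr; available 1060 torr, so NH3 is limiting.
P(O2) remaining = 1060 − (5/4) × 438 = 512.5 torr
P(gaseous products) = (4+6)/4 × 438 = 1095 torr
P_total at 700 K = 512.5 + 1095 = 1608 torr
Scaling to 435 °C: P = 1608 × 708.15/700 = 1627 torr

1630 torr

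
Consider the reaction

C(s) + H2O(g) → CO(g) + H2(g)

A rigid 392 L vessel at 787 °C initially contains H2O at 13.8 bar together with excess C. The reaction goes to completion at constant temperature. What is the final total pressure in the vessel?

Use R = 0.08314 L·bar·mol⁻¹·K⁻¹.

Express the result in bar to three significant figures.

27.6 bar

Since T and V are fixed, P_final/P_initial = n_final/n_initial = 2/1.
P_final = (2/1) × 13.8 = 27.60 bar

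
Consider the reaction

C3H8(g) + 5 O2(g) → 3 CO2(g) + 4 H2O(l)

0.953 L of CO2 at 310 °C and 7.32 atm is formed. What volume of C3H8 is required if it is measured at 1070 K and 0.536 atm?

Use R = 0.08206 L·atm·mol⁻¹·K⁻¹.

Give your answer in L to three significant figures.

7.96 L

n(CO2) = PV/RT = (7.32 × 0.953) / (0.08206 × 583.15) = 0.1458 mol
n(C3H8) = (1/3) × 0.1458 = 0.04860 mol
V = nRT/P = 0.04860 × 0.08206 × 1070 / 0.536 = 7.961 L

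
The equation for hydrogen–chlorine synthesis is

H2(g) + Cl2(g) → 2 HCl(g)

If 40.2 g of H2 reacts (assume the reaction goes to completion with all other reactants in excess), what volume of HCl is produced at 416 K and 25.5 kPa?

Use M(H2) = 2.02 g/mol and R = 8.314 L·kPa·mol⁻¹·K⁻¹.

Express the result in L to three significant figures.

n(H2) = 40.20 / 2.02 = 19.90 mol
n(HCl) = (2/1) × 19.90 = 39.80 mol
V = nRT/P = 39.80 × 8.314 × 416 / 25.5 = 5398 L

5400 L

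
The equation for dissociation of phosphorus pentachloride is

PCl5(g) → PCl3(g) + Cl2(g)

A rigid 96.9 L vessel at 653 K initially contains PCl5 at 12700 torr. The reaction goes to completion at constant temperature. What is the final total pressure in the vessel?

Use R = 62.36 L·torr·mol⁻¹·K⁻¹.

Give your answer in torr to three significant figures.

At constant T and V, P ∝ n(gas): 1 mol gas → 2 mol gas.
P_final = (2/1) × 12700 = 25400 torr

25400 torr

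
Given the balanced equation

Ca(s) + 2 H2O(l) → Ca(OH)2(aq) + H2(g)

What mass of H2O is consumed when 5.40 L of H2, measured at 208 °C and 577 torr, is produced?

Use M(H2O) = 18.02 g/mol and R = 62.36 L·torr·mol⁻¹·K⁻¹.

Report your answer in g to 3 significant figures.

n(H2) = PV/RT = (577 × 5.40) / (62.36 × 481.15) = 0.1038 mol
n(H2O) = (2/1) × 0.1038 = 0.2076 mol
m(H2O) = 0.2076 × 18.02 = 3.741 g

3.74 g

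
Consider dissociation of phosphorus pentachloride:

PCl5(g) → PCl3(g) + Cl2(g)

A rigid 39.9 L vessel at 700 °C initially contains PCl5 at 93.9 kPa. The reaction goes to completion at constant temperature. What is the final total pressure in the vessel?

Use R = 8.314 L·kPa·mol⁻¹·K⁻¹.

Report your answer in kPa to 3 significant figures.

188 kPa

At constant T and V, P ∝ n(gas): 1 mol gas → 2 mol gas.
P_final = (2/1) × 93.9 = 187.8 kPa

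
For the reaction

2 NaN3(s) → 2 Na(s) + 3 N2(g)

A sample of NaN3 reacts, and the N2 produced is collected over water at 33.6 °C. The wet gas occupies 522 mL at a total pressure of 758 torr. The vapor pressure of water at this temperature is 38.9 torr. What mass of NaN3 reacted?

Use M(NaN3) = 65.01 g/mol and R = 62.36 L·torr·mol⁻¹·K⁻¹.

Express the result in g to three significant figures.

P(N2) = 758 − 38.9 = 719.1 torr
n(N2) = PV/RT = (719.1 × 0.5220) / (62.36 × 306.75) = 0.01962 mol
n(NaN3) = (2/3) × 0.01962 = 0.01308 mol
m(NaN3) = 0.01308 × 65.01 = 0.8503 g

0.850 g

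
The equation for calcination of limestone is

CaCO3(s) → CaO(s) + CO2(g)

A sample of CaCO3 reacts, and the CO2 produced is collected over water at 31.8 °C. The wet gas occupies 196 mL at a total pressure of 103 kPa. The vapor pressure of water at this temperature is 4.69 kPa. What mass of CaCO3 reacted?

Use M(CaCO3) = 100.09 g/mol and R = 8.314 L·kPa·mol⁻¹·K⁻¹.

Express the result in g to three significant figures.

P(CO2) = 103 − 4.69 = 98.31 kPa
n(CO2) = PV/RT = (98.31 × 0.1960) / (8.314 × 304.95) = 0.007600 mol
n(CaCO3) = (1/1) × 0.007600 = 0.007600 mol
m(CaCO3) = 0.007600 × 100.09 = 0.7607 g

0.761 g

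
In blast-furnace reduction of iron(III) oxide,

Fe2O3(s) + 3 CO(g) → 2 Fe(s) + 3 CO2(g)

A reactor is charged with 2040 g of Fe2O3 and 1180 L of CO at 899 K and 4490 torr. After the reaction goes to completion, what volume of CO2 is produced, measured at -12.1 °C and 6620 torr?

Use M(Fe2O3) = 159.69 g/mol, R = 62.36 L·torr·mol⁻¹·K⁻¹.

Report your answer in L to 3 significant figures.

n(Fe2O3) = 2040 / 159.69 = 12.77 mol
n(CO) = PV/RT = (4490 × 1180) / (62.36 × 899) = 94.51 mol
For 12.77 mol Fe2O3, stoichiometry requires (3/1) × 12.77 = 38.31 mol CO; 94.51 mol is available, so Fe2O3 is limiting.
n(CO2) = (3/1) × 12.77 = 38.31 mol
V(CO2) = nRT/P = 38.31 × 62.36 × 261.05 / 6620 = 94.21 L

94.2 L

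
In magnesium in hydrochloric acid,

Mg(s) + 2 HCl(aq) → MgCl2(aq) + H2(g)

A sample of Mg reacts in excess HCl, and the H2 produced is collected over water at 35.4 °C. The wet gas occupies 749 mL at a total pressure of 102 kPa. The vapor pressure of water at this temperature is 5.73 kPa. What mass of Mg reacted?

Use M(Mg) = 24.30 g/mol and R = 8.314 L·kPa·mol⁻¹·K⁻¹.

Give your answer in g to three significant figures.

P(H2) = 102 − 5.73 = 96.27 kPa
n(H2) = PV/RT = (96.27 × 0.7490) / (8.314 × 308.55) = 0.02811 mol
n(Mg) = (1/1) × 0.02811 = 0.02811 mol
m(Mg) = 0.02811 × 24.30 = 0.6831 g

0.683 g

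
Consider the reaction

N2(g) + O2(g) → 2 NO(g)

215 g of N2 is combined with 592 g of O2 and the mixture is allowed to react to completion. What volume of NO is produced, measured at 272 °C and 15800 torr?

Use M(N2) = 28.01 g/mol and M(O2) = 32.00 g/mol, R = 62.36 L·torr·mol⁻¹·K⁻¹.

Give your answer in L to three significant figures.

n(N2) = 215 / 28.01 = 7.676 mol
n(O2) = 592 / 32.00 = 18.50 mol
For 7.676 mol N2, stoichiometry requires (1/1) × 7.676 = 7.676 mol O2; 18.50 mol is available, so N2 is limiting.
n(NO) = (2/1) × 7.676 = 15.35 mol
V(NO) = nRT/P = 15.35 × 62.36 × 545.15 / 15800 = 33.03 L

33.0 L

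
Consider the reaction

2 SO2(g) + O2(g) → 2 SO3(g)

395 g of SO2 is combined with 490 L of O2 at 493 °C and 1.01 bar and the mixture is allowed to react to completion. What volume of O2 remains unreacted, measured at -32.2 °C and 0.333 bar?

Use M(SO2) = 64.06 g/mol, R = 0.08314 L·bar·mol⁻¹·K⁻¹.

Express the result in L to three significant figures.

282 L

n(SO2) = 395 / 64.06 = 6.166 mol
n(O2) = PV/RT = (1.01 × 490) / (0.08314 × 766.15) = 7.770 mol
For 6.166 mol SO2, stoichiometry requires (1/2) × 6.166 = 3.083 mol O2; 7.770 mol is available, so SO2 is limiting.
n(O2) consumed = (1/2) × 6.166 = 3.083 mol; remaining = 7.770 − 3.083 = 4.687 mol
V(O2) = nRT/P = 4.687 × 0.08314 × 240.95 / 0.333 = 282.0 L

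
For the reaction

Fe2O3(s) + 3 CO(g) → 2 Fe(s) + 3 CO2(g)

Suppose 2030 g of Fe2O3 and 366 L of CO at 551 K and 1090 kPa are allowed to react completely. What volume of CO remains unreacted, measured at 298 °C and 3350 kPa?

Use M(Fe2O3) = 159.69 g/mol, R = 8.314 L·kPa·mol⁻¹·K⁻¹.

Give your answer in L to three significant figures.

69.4 L

n(Fe2O3) = 2030 / 159.69 = 12.71 mol
n(CO) = PV/RT = (1090 × 366) / (8.314 × 551) = 87.09 mol
For 12.71 mol Fe2O3, stoichiometry requires (3/1) × 12.71 = 38.13 mol CO; 87.09 mol is available, so Fe2O3 is limiting.
n(CO) consumed = (3/1) × 12.71 = 38.13 mol; remaining = 87.09 − 38.13 = 48.96 mol
V(CO) = nRT/P = 48.96 × 8.314 × 571.15 / 3350 = 69.40 L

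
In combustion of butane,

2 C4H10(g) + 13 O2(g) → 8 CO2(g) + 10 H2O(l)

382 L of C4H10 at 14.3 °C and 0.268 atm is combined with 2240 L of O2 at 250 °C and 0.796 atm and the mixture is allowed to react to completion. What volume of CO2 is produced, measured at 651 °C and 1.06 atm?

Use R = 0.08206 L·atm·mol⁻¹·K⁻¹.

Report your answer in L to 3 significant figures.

n(C4H10) = PV/RT = (0.268 × 382) / (0.08206 × 287.45) = 4.340 mol
n(O2) = PV/RT = (0.796 × 2240) / (0.08206 × 523.15) = 41.53 mol
For 4.340 mol C4H10, stoichiometry requires (13/2) × 4.340 = 28.21 mol O2; 41.53 mol is available, so C4H10 is limiting.
n(CO2) = (8/2) × 4.340 = 17.36 mol
V(CO2) = nRT/P = 17.36 × 0.08206 × 924.15 / 1.06 = 1242 L

1240 L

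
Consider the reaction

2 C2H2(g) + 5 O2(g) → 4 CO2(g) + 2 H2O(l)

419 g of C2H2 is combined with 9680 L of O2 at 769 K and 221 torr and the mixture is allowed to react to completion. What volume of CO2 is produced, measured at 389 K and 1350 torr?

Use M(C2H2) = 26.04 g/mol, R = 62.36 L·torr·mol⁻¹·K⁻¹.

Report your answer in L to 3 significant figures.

578 L

n(C2H2) = 419 / 26.04 = 16.09 mol
n(O2) = PV/RT = (221 × 9680) / (62.36 × 769) = 44.61 mol
For 16.09 mol C2H2, stoichiometry requires (5/2) × 16.09 = 40.23 mol O2; 44.61 mol is available, so C2H2 is limiting.
n(CO2) = (4/2) × 16.09 = 32.18 mol
V(CO2) = nRT/P = 32.18 × 62.36 × 389 / 1350 = 578.2 L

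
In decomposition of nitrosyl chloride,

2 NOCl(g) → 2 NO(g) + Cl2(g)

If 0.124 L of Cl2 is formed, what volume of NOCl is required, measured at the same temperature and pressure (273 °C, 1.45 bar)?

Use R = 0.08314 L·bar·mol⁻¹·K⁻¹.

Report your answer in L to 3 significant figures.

0.248 L

At constant T and P, gas volumes are in the mole ratio: V(NOCl) = (2/1) × 0.124 = 0.2480 L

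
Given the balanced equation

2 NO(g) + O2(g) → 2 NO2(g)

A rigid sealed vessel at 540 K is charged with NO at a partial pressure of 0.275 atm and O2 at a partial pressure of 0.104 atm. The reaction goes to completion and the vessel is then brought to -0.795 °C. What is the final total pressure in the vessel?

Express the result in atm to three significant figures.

With V and T fixed, P_i ∝ n_i, so the mole ratios apply directly to partial pressures at 540 K.
P(O2) required for 0.275 atm of NO = (1/2) × 0.275 = 0.1375 atm; available 0.104 atm, so O2 is limiting.
P(NO) remaining = 0.275 − (2/1) × 0.104 = 0.06700 atm
P(gaseous products) = (2)/1 × 0.104 = 0.2080 atm
P_total at 540 K = 0.06700 + 0.2080 = 0.2750 atm
Scaling to -0.795 °C: P = 0.2750 × 272.355/540 = 0.1387 atm

0.139 atm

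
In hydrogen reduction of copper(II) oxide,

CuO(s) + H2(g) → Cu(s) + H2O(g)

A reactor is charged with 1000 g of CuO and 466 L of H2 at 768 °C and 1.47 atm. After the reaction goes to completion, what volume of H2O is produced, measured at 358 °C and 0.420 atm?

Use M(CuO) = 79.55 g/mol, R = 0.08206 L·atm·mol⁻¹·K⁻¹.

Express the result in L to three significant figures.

989 L

n(CuO) = 1000 / 79.55 = 12.57 mol
n(H2) = PV/RT = (1.47 × 466) / (0.08206 × 1041.15) = 8.018 mol
For 12.57 mol CuO, stoichiometry requires (1/1) × 12.57 = 12.57 mol H2; 8.018 mol is available, so H2 is limiting.
n(H2O) = (1/1) × 8.018 = 8.018 mol
V(H2O) = nRT/P = 8.018 × 0.08206 × 631.15 / 0.420 = 988.7 L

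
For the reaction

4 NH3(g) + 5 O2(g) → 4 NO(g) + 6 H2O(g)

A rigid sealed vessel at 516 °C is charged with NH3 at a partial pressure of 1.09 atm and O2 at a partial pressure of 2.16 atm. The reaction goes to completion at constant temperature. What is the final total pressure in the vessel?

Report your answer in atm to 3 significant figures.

3.52 atm

Because the vessel is rigid and T is held at 516 °C, work the stoichiometry in partial pressures (P_i = n_iRT/V).
P(O2) required for 1.09 atm of NH3 = (5/4) × 1.09 = 1.363 atm; available 2.16 atm, so NH3 is limiting.
P(O2) remaining = 2.16 − (5/4) × 1.09 = 0.7975 atm
P(gaseous products) = (4+6)/4 × 1.09 = 2.725 atm
P_total at 516 °C = 0.7975 + 2.725 = 3.522 atm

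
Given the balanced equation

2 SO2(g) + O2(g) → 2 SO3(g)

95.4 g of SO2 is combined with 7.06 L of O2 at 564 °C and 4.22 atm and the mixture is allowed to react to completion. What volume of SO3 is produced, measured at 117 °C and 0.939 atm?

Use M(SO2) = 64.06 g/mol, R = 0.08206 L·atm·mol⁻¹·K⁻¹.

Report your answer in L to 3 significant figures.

n(SO2) = 95.4 / 64.06 = 1.489 mol
n(O2) = PV/RT = (4.22 × 7.06) / (0.08206 × 837.15) = 0.4337 mol
For 1.489 mol SO2, stoichiometry requires (1/2) × 1.489 = 0.7445 mol O2; 0.4337 mol is available, so O2 is limiting.
n(SO3) = (2/1) × 0.4337 = 0.8674 mol
V(SO3) = nRT/P = 0.8674 × 0.08206 × 390.15 / 0.939 = 29.57 L

29.6 L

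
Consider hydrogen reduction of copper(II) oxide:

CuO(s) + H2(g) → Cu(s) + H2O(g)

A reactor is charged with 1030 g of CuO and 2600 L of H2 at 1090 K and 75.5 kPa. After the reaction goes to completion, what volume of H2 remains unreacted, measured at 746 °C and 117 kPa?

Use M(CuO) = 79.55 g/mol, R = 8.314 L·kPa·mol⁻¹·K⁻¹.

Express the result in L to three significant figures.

n(CuO) = 1030 / 79.55 = 12.95 mol
n(H2) = PV/RT = (75.5 × 2600) / (8.314 × 1090) = 21.66 mol
For 12.95 mol CuO, stoichiometry requires (1/1) × 12.95 = 12.95 mol H2; 21.66 mol is available, so CuO is limiting.
n(H2) consumed = (1/1) × 12.95 = 12.95 mol; remaining = 21.66 − 12.95 = 8.710 mol
V(H2) = nRT/P = 8.710 × 8.314 × 1019.15 / 117 = 630.8 L

631 L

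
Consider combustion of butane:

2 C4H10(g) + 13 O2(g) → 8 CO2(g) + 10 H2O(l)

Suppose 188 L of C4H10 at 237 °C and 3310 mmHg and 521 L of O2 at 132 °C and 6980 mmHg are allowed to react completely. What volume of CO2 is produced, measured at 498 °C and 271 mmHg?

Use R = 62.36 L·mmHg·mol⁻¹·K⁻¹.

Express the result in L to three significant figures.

n(C4H10) = PV/RT = (3310 × 188) / (62.36 × 510.15) = 19.56 mol
n(O2) = PV/RT = (6980 × 521) / (62.36 × 405.15) = 143.9 mol
For 19.56 mol C4H10, stoichiometry requires (13/2) × 19.56 = 127.1 mol O2; 143.9 mol is available, so C4H10 is limiting.
n(CO2) = (8/2) × 19.56 = 78.24 mol
V(CO2) = nRT/P = 78.24 × 62.36 × 771.15 / 271 = 13880 L

13900 L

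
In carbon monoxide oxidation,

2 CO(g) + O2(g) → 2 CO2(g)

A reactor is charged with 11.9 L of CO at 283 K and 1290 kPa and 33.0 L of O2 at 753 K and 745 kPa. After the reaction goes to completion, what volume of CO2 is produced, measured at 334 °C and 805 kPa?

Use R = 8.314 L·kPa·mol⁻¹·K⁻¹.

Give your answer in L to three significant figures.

n(CO) = PV/RT = (1290 × 11.9) / (8.314 × 283) = 6.524 mol
n(O2) = PV/RT = (745 × 33.0) / (8.314 × 753) = 3.927 mol
For 6.524 mol CO, stoichiometry requires (1/2) × 6.524 = 3.262 mol O2; 3.927 mol is available, so CO is limiting.
n(CO2) = (2/2) × 6.524 = 6.524 mol
V(CO2) = nRT/P = 6.524 × 8.314 × 607.15 / 805 = 40.91 L

40.9 L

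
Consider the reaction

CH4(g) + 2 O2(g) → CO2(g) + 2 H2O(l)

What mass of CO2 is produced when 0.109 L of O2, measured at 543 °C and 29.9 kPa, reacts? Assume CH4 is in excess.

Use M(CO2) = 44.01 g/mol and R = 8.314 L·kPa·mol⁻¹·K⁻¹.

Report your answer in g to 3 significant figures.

0.0106 g

n(O2) = PV/RT = (29.9 × 0.109) / (8.314 × 816.15) = 0.0004803 mol
n(CO2) = (1/2) × 0.0004803 = 0.0002402 mol
m(CO2) = 0.0002402 × 44.01 = 0.01057 g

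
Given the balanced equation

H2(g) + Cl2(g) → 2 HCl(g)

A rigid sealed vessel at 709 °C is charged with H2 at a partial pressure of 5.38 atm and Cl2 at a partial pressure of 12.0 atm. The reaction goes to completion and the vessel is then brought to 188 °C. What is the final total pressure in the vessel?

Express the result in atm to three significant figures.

8.16 atm

At constant V, partial pressures at 709 °C are proportional to moles, so apply stoichiometry directly to pressures.
P(Cl2) required for 5.38 atm of H2 = (1/1) × 5.38 = 5.380 atm; available 12.0 atm, so H2 is limiting.
P(Cl2) remaining = 12.0 − (1/1) × 5.38 = 6.620 atm
P(gaseous products) = (2)/1 × 5.38 = 10.76 atm
P_total at 709 °C = 6.620 + 10.76 = 17.38 atm
Scaling to 188 °C: P = 17.38 × 461.15/982.15 = 8.160 atm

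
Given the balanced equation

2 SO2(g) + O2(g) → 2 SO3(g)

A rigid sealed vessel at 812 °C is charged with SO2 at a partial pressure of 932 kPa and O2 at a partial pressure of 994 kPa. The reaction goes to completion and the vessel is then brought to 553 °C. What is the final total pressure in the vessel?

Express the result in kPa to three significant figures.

With V and T fixed, P_i ∝ n_i, so the mole ratios apply directly to partial pressures at 812 °C.
P(O2) required for 932 kPa of SO2 = (1/2) × 932 = 466.0 kPa; available 994 kPa, so SO2 is limiting.
P(O2) remaining = 994 − (1/2) × 932 = 528.0 kPa
P(gaseous products) = (2)/2 × 932 = 932.0 kPa
P_total at 812 °C = 528.0 + 932.0 = 1460 kPa
Scaling to 553 °C: P = 1460 × 826.15/1085.15 = 1112 kPa

1110 kPa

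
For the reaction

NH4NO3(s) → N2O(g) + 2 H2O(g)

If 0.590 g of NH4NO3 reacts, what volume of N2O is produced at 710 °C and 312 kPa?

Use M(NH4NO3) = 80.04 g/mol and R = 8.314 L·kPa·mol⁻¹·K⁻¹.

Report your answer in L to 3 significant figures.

n(NH4NO3) = 0.5900 / 80.04 = 0.007371 mol
n(N2O) = (1/1) × 0.007371 = 0.007371 mol
V = nRT/P = 0.007371 × 8.314 × 983.15 / 312 = 0.1931 L

0.193 L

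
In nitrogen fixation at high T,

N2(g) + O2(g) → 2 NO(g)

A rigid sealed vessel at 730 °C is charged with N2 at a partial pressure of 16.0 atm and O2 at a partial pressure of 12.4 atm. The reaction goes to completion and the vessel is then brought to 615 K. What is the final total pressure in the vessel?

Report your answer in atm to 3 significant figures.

17.4 atm

Because the vessel is rigid and T is held at 730 °C, work the stoichiometry in partial pressures (P_i = n_iRT/V).
P(O2) required for 16.0 atm of N2 = (1/1) × 16.0 = 16.00 atm; available 12.4 atm, so O2 is limiting.
P(N2) remaining = 16.0 − (1/1) × 12.4 = 3.600 atm
P(gaseous products) = (2)/1 × 12.4 = 24.80 atm
P_total at 730 °C = 3.600 + 24.80 = 28.40 atm
Scaling to 615 K: P = 28.40 × 615/1003.15 = 17.41 atm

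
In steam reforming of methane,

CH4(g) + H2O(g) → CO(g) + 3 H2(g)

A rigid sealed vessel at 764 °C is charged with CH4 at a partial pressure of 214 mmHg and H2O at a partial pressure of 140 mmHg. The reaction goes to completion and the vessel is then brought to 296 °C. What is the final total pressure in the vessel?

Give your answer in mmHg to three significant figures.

348 mmHg

Because the vessel is rigid and T is held at 764 °C, work the stoichiometry in partial pressures (P_i = n_iRT/V).
P(H2O) required for 214 mmHg of CH4 = (1/1) × 214 = 214.0 mmHg; available 140 mmHg, so H2O is limiting.
P(CH4) remaining = 214 − (1/1) × 140 = 74.00 mmHg
P(gaseous products) = (1+3)/1 × 140 = 560.0 mmHg
P_total at 764 °C = 74.00 + 560.0 = 634.0 mmHg
Scaling to 296 °C: P = 634.0 × 569.15/1037.15 = 347.9 mmHg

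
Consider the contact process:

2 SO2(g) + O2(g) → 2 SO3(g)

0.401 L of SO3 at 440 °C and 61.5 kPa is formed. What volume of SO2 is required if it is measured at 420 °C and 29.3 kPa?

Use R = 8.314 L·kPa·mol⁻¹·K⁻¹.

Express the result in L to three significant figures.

n(SO3) = PV/RT = (61.5 × 0.401) / (8.314 × 713.15) = 0.004159 mol
n(SO2) = (2/2) × 0.004159 = 0.004159 mol
V = nRT/P = 0.004159 × 8.314 × 693.15 / 29.3 = 0.8180 L

0.818 L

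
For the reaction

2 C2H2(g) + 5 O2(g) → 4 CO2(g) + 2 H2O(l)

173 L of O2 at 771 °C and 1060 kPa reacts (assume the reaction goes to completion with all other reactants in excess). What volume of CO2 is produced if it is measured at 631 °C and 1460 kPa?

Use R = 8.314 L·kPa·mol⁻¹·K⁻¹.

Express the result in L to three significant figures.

87.0 L

n(O2) = PV/RT = (1060 × 173) / (8.314 × 1044.15) = 21.12 mol
n(CO2) = (4/5) × 21.12 = 16.90 mol
V = nRT/P = 16.90 × 8.314 × 904.15 / 1460 = 87.01 L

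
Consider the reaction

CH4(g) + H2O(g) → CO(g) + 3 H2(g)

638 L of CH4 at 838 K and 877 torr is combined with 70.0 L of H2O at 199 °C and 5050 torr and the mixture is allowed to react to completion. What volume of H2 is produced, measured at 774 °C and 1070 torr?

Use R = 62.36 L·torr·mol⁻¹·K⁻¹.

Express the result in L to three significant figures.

n(CH4) = PV/RT = (877 × 638) / (62.36 × 838) = 10.71 mol
n(H2O) = PV/RT = (5050 × 70.0) / (62.36 × 472.15) = 12.01 mol
For 10.71 mol CH4, stoichiometry requires (1/1) × 10.71 = 10.71 mol H2O; 12.01 mol is available, so CH4 is limiting.
n(H2) = (3/1) × 10.71 = 32.13 mol
V(H2) = nRT/P = 32.13 × 62.36 × 1047.15 / 1070 = 1961 L

1960 L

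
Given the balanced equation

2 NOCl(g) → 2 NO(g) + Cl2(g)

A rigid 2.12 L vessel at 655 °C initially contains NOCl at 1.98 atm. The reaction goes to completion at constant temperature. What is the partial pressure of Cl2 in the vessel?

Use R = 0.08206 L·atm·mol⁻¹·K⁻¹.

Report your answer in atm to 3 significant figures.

0.990 atm

n(NOCl)₀ = PV/RT = (1.98 × 2.12) / (0.08206 × 928.15) = 0.05511 mol
n(Cl2) = (1/2) × 0.05511 = 0.02755 mol
P(Cl2) = nRT/V = 0.02755 × 0.08206 × 928.15 / 2.12 = 0.9898 atm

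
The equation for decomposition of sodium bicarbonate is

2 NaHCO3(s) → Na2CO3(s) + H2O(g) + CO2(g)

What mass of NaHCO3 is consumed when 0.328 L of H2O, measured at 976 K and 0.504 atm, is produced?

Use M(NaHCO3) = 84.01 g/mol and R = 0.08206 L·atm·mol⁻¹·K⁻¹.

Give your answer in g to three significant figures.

0.347 g

n(H2O) = PV/RT = (0.504 × 0.328) / (0.08206 × 976) = 0.002064 mol
n(NaHCO3) = (2/1) × 0.002064 = 0.004128 mol
m(NaHCO3) = 0.004128 × 84.01 = 0.3468 g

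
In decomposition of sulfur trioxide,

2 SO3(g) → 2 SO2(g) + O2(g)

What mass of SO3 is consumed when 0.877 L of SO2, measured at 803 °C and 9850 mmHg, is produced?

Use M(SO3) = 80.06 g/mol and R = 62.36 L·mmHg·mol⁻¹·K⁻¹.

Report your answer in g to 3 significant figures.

10.3 g

n(SO2) = PV/RT = (9850 × 0.877) / (62.36 × 1076.15) = 0.1287 mol
n(SO3) = (2/2) × 0.1287 = 0.1287 mol
m(SO3) = 0.1287 × 80.06 = 10.30 g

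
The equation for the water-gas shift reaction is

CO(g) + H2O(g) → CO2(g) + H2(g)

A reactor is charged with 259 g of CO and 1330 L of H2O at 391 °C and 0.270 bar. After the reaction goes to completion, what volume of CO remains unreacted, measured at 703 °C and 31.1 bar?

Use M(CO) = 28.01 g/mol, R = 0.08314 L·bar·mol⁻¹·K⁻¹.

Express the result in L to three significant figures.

7.16 L

n(CO) = 259 / 28.01 = 9.247 mol
n(H2O) = PV/RT = (0.270 × 1330) / (0.08314 × 664.15) = 6.503 mol
For 9.247 mol CO, stoichiometry requires (1/1) × 9.247 = 9.247 mol H2O; 6.503 mol is available, so H2O is limiting.
n(CO) consumed = (1/1) × 6.503 = 6.503 mol; remaining = 9.247 − 6.503 = 2.744 mol
V(CO) = nRT/P = 2.744 × 0.08314 × 976.15 / 31.1 = 7.161 L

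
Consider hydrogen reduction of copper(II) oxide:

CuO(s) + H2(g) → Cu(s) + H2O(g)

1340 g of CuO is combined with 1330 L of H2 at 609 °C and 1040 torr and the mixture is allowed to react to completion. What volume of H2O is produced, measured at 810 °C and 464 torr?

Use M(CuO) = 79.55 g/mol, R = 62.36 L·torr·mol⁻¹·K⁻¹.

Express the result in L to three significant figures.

2450 L

n(CuO) = 1340 / 79.55 = 16.84 mol
n(H2) = PV/RT = (1040 × 1330) / (62.36 × 882.15) = 25.14 mol
For 16.84 mol CuO, stoichiometry requires (1/1) × 16.84 = 16.84 mol H2; 25.14 mol is available, so CuO is limiting.
n(H2O) = (1/1) × 16.84 = 16.84 mol
V(H2O) = nRT/P = 16.84 × 62.36 × 1083.15 / 464 = 2451 L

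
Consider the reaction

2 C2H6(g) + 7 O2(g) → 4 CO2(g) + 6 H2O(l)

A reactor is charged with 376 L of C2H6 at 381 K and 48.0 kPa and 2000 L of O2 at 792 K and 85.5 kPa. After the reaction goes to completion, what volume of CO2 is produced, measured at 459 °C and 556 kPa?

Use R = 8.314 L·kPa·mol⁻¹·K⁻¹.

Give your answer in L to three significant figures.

n(C2H6) = PV/RT = (48.0 × 376) / (8.314 × 381) = 5.698 mol
n(O2) = PV/RT = (85.5 × 2000) / (8.314 × 792) = 25.97 mol
For 5.698 mol C2H6, stoichiometry requires (7/2) × 5.698 = 19.94 mol O2; 25.97 mol is available, so C2H6 is limiting.
n(CO2) = (4/2) × 5.698 = 11.40 mol
V(CO2) = nRT/P = 11.40 × 8.314 × 732.15 / 556 = 124.8 L

125 L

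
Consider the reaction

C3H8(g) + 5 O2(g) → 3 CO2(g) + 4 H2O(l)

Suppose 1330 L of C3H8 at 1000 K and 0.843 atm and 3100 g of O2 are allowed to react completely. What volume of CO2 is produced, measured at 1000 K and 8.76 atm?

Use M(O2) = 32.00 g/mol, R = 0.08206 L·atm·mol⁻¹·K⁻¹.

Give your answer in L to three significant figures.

n(C3H8) = PV/RT = (0.843 × 1330) / (0.08206 × 1000) = 13.66 mol
n(O2) = 3100 / 32.00 = 96.88 mol
For 13.66 mol C3H8, stoichiometry requires (5/1) × 13.66 = 68.30 mol O2; 96.88 mol is available, so C3H8 is limiting.
n(CO2) = (3/1) × 13.66 = 40.98 mol
V(CO2) = nRT/P = 40.98 × 0.08206 × 1000 / 8.76 = 383.9 L

384 L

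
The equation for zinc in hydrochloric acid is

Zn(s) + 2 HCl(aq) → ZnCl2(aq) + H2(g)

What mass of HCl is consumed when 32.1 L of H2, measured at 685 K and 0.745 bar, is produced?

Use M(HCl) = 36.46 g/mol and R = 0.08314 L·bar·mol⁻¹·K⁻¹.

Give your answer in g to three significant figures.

30.6 g

n(H2) = PV/RT = (0.745 × 32.1) / (0.08314 × 685) = 0.4199 mol
n(HCl) = (2/1) × 0.4199 = 0.8398 mol
m(HCl) = 0.8398 × 36.46 = 30.62 g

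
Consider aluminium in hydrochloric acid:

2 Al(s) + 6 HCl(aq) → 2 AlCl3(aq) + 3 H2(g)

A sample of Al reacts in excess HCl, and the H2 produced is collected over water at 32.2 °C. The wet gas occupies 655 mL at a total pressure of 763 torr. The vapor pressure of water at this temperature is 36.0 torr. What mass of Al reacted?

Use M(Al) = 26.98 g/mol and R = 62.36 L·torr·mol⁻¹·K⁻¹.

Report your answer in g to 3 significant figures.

0.450 g

P(H2) = 763 − 36.0 = 727.0 torr
n(H2) = PV/RT = (727.0 × 0.6550) / (62.36 × 305.35) = 0.02501 mol
n(Al) = (2/3) × 0.02501 = 0.01667 mol
m(Al) = 0.01667 × 26.98 = 0.4498 g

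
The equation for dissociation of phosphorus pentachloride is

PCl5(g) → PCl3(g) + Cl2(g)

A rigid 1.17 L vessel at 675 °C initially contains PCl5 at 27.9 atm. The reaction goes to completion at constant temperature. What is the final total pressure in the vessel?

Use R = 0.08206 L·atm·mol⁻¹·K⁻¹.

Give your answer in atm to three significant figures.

55.8 atm

At constant T and V, P ∝ n(gas): 1 mol gas → 2 mol gas.
P_final = (2/1) × 27.9 = 55.80 atm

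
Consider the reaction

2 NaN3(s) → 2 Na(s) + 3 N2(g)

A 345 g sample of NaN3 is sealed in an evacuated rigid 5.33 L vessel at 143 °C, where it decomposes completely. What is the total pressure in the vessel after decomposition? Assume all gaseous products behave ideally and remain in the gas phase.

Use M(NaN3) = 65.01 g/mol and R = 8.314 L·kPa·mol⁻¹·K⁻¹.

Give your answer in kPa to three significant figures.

n(NaN3) = 345 / 65.01 = 5.307 mol
n(gas produced) = (3/2) × 5.307 = 7.961 mol
P = nRT/V = 7.961 × 8.314 × 416.15 / 5.33 = 5168 kPa

5170 kPa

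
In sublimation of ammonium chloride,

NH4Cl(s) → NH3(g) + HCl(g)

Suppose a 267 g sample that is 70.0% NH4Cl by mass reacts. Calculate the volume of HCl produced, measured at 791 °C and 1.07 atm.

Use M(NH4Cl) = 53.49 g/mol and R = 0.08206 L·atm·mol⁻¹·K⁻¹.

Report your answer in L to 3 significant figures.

mass of NH4Cl = 267 × 70.0/100 = 186.9 g
n(NH4Cl) = 186.9 / 53.49 = 3.494 mol
n(HCl) = (1/1) × 3.494 = 3.494 mol
V = nRT/P = 3.494 × 0.08206 × 1064.15 / 1.07 = 285.2 L

285 L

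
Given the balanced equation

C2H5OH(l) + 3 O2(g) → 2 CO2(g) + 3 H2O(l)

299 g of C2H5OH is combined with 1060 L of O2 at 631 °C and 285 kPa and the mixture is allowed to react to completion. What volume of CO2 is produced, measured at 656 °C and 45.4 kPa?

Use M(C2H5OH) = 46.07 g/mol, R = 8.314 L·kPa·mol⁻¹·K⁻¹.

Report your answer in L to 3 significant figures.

2210 L

n(C2H5OH) = 299 / 46.07 = 6.490 mol
n(O2) = PV/RT = (285 × 1060) / (8.314 × 904.15) = 40.19 mol
For 6.490 mol C2H5OH, stoichiometry requires (3/1) × 6.490 = 19.47 mol O2; 40.19 mol is available, so C2H5OH is limiting.
n(CO2) = (2/1) × 6.490 = 12.98 mol
V(CO2) = nRT/P = 12.98 × 8.314 × 929.15 / 45.4 = 2209 L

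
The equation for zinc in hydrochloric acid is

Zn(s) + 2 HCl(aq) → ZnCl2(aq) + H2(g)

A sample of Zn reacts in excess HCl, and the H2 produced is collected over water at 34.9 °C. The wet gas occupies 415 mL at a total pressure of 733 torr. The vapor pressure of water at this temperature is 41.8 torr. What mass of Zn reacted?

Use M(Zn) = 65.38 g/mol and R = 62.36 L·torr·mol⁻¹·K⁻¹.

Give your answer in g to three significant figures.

P(H2) = 733 − 41.8 = 691.2 torr
n(H2) = PV/RT = (691.2 × 0.4150) / (62.36 × 308.05) = 0.01493 mol
n(Zn) = (1/1) × 0.01493 = 0.01493 mol
m(Zn) = 0.01493 × 65.38 = 0.9761 g

0.976 g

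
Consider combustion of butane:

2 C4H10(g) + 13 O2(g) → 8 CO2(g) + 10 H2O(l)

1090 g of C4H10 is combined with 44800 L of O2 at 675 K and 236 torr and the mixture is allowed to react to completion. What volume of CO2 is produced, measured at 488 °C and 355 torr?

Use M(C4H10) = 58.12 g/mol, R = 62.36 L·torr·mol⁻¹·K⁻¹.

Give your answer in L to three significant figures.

n(C4H10) = 1090 / 58.12 = 18.75 mol
n(O2) = PV/RT = (236 × 44800) / (62.36 × 675) = 251.2 mol
For 18.75 mol C4H10, stoichiometry requires (13/2) × 18.75 = 121.9 mol O2; 251.2 mol is available, so C4H10 is limiting.
n(CO2) = (8/2) × 18.75 = 75.00 mol
V(CO2) = nRT/P = 75.00 × 62.36 × 761.15 / 355 = 10030 L

10000 L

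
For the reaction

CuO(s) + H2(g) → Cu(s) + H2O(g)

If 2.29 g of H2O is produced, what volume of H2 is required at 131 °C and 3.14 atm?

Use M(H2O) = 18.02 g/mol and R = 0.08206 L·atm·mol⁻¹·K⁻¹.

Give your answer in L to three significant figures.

n(H2O) = 2.290 / 18.02 = 0.1271 mol
n(H2) = (1/1) × 0.1271 = 0.1271 mol
V = nRT/P = 0.1271 × 0.08206 × 404.15 / 3.14 = 1.342 L

1.34 L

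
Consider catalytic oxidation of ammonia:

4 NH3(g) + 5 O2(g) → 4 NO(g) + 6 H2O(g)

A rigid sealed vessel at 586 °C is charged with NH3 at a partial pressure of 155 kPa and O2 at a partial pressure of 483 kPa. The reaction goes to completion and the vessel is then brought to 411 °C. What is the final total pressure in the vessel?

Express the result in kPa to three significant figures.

539 kPa

Because the vessel is rigid and T is held at 586 °C, work the stoichiometry in partial pressures (P_i = n_iRT/V).
P(O2) required for 155 kPa of NH3 = (5/4) × 155 = 193.8 kPa; available 483 kPa, so NH3 is limiting.
P(O2) remaining = 483 − (5/4) × 155 = 289.2 kPa
P(gaseous products) = (4+6)/4 × 155 = 387.5 kPa
P_total at 586 °C = 289.2 + 387.5 = 676.7 kPa
Scaling to 411 °C: P = 676.7 × 684.15/859.15 = 538.9 kPa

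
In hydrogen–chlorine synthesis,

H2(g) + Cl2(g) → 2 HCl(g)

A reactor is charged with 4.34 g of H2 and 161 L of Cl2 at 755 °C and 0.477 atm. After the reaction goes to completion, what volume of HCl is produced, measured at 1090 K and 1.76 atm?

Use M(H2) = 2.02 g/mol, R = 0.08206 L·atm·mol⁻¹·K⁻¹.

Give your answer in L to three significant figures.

n(H2) = 4.34 / 2.02 = 2.149 mol
n(Cl2) = PV/RT = (0.477 × 161) / (0.08206 × 1028.15) = 0.9102 mol
For 2.149 mol H2, stoichiometry requires (1/1) × 2.149 = 2.149 mol Cl2; 0.9102 mol is available, so Cl2 is limiting.
n(HCl) = (2/1) × 0.9102 = 1.820 mol
V(HCl) = nRT/P = 1.820 × 0.08206 × 1090 / 1.76 = 92.49 L

92.5 L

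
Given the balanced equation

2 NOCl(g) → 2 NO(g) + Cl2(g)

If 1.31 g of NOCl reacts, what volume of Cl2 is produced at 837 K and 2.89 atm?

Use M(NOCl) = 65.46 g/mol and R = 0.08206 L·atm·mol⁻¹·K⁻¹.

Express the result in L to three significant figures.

n(NOCl) = 1.310 / 65.46 = 0.02001 mol
n(Cl2) = (1/2) × 0.02001 = 0.01001 mol
V = nRT/P = 0.01001 × 0.08206 × 837 / 2.89 = 0.2379 L

0.238 L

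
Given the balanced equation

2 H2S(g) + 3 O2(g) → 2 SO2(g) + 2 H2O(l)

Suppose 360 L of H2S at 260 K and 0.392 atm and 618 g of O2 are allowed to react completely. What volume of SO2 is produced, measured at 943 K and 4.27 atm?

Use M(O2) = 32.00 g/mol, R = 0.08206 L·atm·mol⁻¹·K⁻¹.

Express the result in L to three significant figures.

n(H2S) = PV/RT = (0.392 × 360) / (0.08206 × 260) = 6.614 mol
n(O2) = 618 / 32.00 = 19.31 mol
For 6.614 mol H2S, stoichiometry requires (3/2) × 6.614 = 9.921 mol O2; 19.31 mol is available, so H2S is limiting.
n(SO2) = (2/2) × 6.614 = 6.614 mol
V(SO2) = nRT/P = 6.614 × 0.08206 × 943 / 4.27 = 119.9 L

120 L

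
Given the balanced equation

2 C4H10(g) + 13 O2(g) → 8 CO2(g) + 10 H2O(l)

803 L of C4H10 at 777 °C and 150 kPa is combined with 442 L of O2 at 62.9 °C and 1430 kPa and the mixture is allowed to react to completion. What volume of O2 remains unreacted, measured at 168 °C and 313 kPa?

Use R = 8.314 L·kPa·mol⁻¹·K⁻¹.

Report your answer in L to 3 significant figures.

n(C4H10) = PV/RT = (150 × 803) / (8.314 × 1050.15) = 13.80 mol
n(O2) = PV/RT = (1430 × 442) / (8.314 × 336.05) = 226.2 mol
For 13.80 mol C4H10, stoichiometry requires (13/2) × 13.80 = 89.70 mol O2; 226.2 mol is available, so C4H10 is limiting.
n(O2) consumed = (13/2) × 13.80 = 89.70 mol; remaining = 226.2 − 89.70 = 136.5 mol
V(O2) = nRT/P = 136.5 × 8.314 × 441.15 / 313 = 1600 L

1600 L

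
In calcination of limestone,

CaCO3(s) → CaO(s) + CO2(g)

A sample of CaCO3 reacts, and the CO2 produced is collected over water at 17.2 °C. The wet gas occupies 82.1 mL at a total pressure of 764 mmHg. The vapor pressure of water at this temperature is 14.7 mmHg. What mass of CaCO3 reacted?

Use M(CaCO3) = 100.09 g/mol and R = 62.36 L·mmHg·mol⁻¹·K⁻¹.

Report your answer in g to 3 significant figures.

P(CO2) = 764 − 14.7 = 749.3 mmHg
n(CO2) = PV/RT = (749.3 × 0.08210) / (62.36 × 290.35) = 0.003398 mol
n(CaCO3) = (1/1) × 0.003398 = 0.003398 mol
m(CaCO3) = 0.003398 × 100.09 = 0.3401 g

0.340 g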